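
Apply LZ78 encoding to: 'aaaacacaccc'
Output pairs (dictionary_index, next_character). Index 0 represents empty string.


LZ78 encoding steps:
Dictionary: {0: ''}
Step 1: w='' (idx 0), next='a' -> output (0, 'a'), add 'a' as idx 1
Step 2: w='a' (idx 1), next='a' -> output (1, 'a'), add 'aa' as idx 2
Step 3: w='a' (idx 1), next='c' -> output (1, 'c'), add 'ac' as idx 3
Step 4: w='ac' (idx 3), next='a' -> output (3, 'a'), add 'aca' as idx 4
Step 5: w='' (idx 0), next='c' -> output (0, 'c'), add 'c' as idx 5
Step 6: w='c' (idx 5), next='c' -> output (5, 'c'), add 'cc' as idx 6


Encoded: [(0, 'a'), (1, 'a'), (1, 'c'), (3, 'a'), (0, 'c'), (5, 'c')]


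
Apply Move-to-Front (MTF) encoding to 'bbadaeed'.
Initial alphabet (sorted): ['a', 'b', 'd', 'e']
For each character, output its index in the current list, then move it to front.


MTF encoding:
'b': index 1 in ['a', 'b', 'd', 'e'] -> ['b', 'a', 'd', 'e']
'b': index 0 in ['b', 'a', 'd', 'e'] -> ['b', 'a', 'd', 'e']
'a': index 1 in ['b', 'a', 'd', 'e'] -> ['a', 'b', 'd', 'e']
'd': index 2 in ['a', 'b', 'd', 'e'] -> ['d', 'a', 'b', 'e']
'a': index 1 in ['d', 'a', 'b', 'e'] -> ['a', 'd', 'b', 'e']
'e': index 3 in ['a', 'd', 'b', 'e'] -> ['e', 'a', 'd', 'b']
'e': index 0 in ['e', 'a', 'd', 'b'] -> ['e', 'a', 'd', 'b']
'd': index 2 in ['e', 'a', 'd', 'b'] -> ['d', 'e', 'a', 'b']


Output: [1, 0, 1, 2, 1, 3, 0, 2]


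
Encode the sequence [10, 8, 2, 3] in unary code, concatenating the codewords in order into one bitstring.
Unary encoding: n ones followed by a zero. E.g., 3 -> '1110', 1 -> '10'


Encode each number as n ones followed by a terminating 0:
  10 -> 11111111110 (11 bits)
  8 -> 111111110 (9 bits)
  2 -> 110 (3 bits)
  3 -> 1110 (4 bits)
Total length = 11 + 9 + 3 + 4 = 27 bits.

Unary([10, 8, 2, 3]) = 111111111101111111101101110 (27 bits)


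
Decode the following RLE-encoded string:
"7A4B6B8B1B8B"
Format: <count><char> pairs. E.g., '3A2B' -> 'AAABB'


Expanding each <count><char> pair:
  7A -> 'AAAAAAA'
  4B -> 'BBBB'
  6B -> 'BBBBBB'
  8B -> 'BBBBBBBB'
  1B -> 'B'
  8B -> 'BBBBBBBB'

Decoded = AAAAAAABBBBBBBBBBBBBBBBBBBBBBBBBBB


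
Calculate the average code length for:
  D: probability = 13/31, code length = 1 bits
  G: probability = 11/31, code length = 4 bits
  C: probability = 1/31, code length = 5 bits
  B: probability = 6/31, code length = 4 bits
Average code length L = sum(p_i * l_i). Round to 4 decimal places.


Weighted contributions p_i * l_i:
  D: (13/31) * 1 = 13/31
  G: (11/31) * 4 = 44/31
  C: (1/31) * 5 = 5/31
  B: (6/31) * 4 = 24/31
Sum = (13 + 44 + 5 + 24)/31 = 86/31

L = 86/31 = 2.7742 bits/symbol


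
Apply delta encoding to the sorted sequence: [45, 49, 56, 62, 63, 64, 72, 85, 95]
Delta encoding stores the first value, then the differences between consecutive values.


First value: 45
Deltas:
  49 - 45 = 4
  56 - 49 = 7
  62 - 56 = 6
  63 - 62 = 1
  64 - 63 = 1
  72 - 64 = 8
  85 - 72 = 13
  95 - 85 = 10


Delta encoded: [45, 4, 7, 6, 1, 1, 8, 13, 10]


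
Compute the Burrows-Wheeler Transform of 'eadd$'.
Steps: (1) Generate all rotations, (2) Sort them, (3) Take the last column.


Rotations (sorted):
  0: $eadd -> last char: d
  1: add$e -> last char: e
  2: d$ead -> last char: d
  3: dd$ea -> last char: a
  4: eadd$ -> last char: $


BWT = deda$


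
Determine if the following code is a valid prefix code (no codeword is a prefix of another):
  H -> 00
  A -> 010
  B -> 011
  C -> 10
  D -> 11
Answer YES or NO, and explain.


Checking each pair (does one codeword prefix another?):
  H='00' vs A='010': no prefix
  H='00' vs B='011': no prefix
  H='00' vs C='10': no prefix
  H='00' vs D='11': no prefix
  A='010' vs H='00': no prefix
  A='010' vs B='011': no prefix
  A='010' vs C='10': no prefix
  A='010' vs D='11': no prefix
  B='011' vs H='00': no prefix
  B='011' vs A='010': no prefix
  B='011' vs C='10': no prefix
  B='011' vs D='11': no prefix
  C='10' vs H='00': no prefix
  C='10' vs A='010': no prefix
  C='10' vs B='011': no prefix
  C='10' vs D='11': no prefix
  D='11' vs H='00': no prefix
  D='11' vs A='010': no prefix
  D='11' vs B='011': no prefix
  D='11' vs C='10': no prefix
No violation found over all pairs.

YES -- this is a valid prefix code. No codeword is a prefix of any other codeword.


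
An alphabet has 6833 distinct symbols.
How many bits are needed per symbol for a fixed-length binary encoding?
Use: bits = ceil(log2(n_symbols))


log2(6833) = 12.7383
Bracket: 2^12 = 4096 < 6833 <= 2^13 = 8192
So ceil(log2(6833)) = 13

bits = ceil(log2(6833)) = ceil(12.7383) = 13 bits


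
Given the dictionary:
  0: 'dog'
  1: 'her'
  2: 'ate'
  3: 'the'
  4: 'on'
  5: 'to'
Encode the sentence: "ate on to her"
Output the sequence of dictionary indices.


Look up each word in the dictionary:
  'ate' -> 2
  'on' -> 4
  'to' -> 5
  'her' -> 1

Encoded: [2, 4, 5, 1]


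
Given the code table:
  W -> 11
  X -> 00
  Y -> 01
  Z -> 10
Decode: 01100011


Decoding:
01 -> Y
10 -> Z
00 -> X
11 -> W


Result: YZXW


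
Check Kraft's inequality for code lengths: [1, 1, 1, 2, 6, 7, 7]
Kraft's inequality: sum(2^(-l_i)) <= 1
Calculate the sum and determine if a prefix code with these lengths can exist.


Sum = 2^(-1) + 2^(-1) + 2^(-1) + 2^(-2) + 2^(-6) + 2^(-7) + 2^(-7)
    = 0.5 + 0.5 + 0.5 + 0.25 + 0.015625 + 0.0078125 + 0.0078125
    = 228/128 = 1.78125
Since 1.78125 > 1, Kraft's inequality is NOT satisfied.
A prefix code with these lengths CANNOT exist.

Kraft sum = 1.78125. Not satisfied.


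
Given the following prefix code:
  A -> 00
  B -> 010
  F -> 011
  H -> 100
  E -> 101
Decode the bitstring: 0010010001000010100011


Decoding step by step:
Bits 00 -> A
Bits 100 -> H
Bits 100 -> H
Bits 010 -> B
Bits 00 -> A
Bits 010 -> B
Bits 100 -> H
Bits 011 -> F


Decoded message: AHHBABHF


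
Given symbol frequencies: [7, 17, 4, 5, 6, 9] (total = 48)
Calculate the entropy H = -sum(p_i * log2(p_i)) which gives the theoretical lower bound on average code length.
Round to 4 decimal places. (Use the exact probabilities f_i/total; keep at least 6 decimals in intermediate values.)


Per-symbol terms -p_i * log2(p_i) with p_i = f_i/48:
  p = 7/48 = 0.145833: log2(p) = -2.777608, -p*log2(p) = 0.405068
  p = 17/48 = 0.354167: log2(p) = -1.497500, -p*log2(p) = 0.530364
  p = 4/48 = 0.083333: log2(p) = -3.584963, -p*log2(p) = 0.298747
  p = 5/48 = 0.104167: log2(p) = -3.263034, -p*log2(p) = 0.339899
  p = 6/48 = 0.125000: log2(p) = -3.000000, -p*log2(p) = 0.375000
  p = 9/48 = 0.187500: log2(p) = -2.415037, -p*log2(p) = 0.452820
H = 0.405068 + 0.530364 + 0.298747 + 0.339899 + 0.375000 + 0.452820 = 2.401898

H = 2.4019 bits/symbol


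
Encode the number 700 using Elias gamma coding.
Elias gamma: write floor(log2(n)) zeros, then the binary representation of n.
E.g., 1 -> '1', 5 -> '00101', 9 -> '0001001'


num_bits = floor(log2(700)) + 1 = 10
leading_zeros = num_bits - 1 = 9
binary(700) = 1010111100

Elias gamma(700) = '000000000' + '1010111100' = 0000000001010111100 (19 bits)


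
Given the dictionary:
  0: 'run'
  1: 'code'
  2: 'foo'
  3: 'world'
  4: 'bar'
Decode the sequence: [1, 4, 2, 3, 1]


Look up each index in the dictionary:
  1 -> 'code'
  4 -> 'bar'
  2 -> 'foo'
  3 -> 'world'
  1 -> 'code'

Decoded: "code bar foo world code"


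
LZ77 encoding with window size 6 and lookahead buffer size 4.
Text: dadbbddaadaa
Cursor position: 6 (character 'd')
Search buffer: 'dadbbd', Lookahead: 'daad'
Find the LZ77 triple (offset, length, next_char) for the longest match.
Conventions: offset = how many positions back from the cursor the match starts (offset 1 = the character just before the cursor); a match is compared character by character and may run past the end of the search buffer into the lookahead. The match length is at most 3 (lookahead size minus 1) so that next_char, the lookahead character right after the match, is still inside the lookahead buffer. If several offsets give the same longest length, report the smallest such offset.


Try each offset into the search buffer:
  offset=1 (pos 5, char 'd'): match length 1
  offset=2 (pos 4, char 'b'): match length 0
  offset=3 (pos 3, char 'b'): match length 0
  offset=4 (pos 2, char 'd'): match length 1
  offset=5 (pos 1, char 'a'): match length 0
  offset=6 (pos 0, char 'd'): match length 2
Longest match has length 2 at offset 6.
next_char = character at position 6 + 2 = 8 -> 'a'

Best match: offset=6, length=2 (matching 'da' starting at position 0)
LZ77 triple: (6, 2, 'a')


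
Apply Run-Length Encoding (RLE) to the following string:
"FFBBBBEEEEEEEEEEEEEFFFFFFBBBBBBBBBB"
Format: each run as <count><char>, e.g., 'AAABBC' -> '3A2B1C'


Scanning runs left to right:
  i=0: run of 'F' x 2 -> '2F'
  i=2: run of 'B' x 4 -> '4B'
  i=6: run of 'E' x 13 -> '13E'
  i=19: run of 'F' x 6 -> '6F'
  i=25: run of 'B' x 10 -> '10B'

RLE = 2F4B13E6F10B


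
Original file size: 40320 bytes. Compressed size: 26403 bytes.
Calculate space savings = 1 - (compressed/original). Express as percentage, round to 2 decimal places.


ratio = compressed/original = 26403/40320 = 0.654836
savings = 1 - ratio = 1 - 0.654836 = 0.345164
as a percentage: 0.345164 * 100 = 34.52%

Space savings = 1 - 26403/40320 = 34.52%


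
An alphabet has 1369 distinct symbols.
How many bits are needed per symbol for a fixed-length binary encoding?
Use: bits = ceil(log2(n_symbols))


log2(1369) = 10.4189
Bracket: 2^10 = 1024 < 1369 <= 2^11 = 2048
So ceil(log2(1369)) = 11

bits = ceil(log2(1369)) = ceil(10.4189) = 11 bits


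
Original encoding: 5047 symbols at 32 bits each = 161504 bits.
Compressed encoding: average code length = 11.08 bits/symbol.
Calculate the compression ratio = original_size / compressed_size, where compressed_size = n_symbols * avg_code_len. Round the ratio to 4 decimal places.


original_size = n_symbols * orig_bits = 5047 * 32 = 161504 bits
compressed_size = n_symbols * avg_code_len = 5047 * 11.08 = 55920.76 bits
ratio = original_size / compressed_size = 161504 / 55920.76 = 2.8881

Compression ratio = 2.8881


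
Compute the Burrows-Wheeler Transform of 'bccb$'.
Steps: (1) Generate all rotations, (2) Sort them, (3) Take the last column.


Rotations (sorted):
  0: $bccb -> last char: b
  1: b$bcc -> last char: c
  2: bccb$ -> last char: $
  3: cb$bc -> last char: c
  4: ccb$b -> last char: b


BWT = bc$cb


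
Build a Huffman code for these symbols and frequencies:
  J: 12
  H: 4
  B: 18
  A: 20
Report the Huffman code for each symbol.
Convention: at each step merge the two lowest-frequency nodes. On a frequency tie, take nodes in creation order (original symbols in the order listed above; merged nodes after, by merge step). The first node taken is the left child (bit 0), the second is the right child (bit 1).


Huffman tree construction:
Step 1: Merge H(4) + J(12) = 16
Step 2: Merge (H+J)(16) + B(18) = 34
Step 3: Merge A(20) + ((H+J)+B)(34) = 54
Read each symbol's code off the tree from the root (left child = 0, right child = 1).

Codes:
  J: 101 (length 3)
  H: 100 (length 3)
  B: 11 (length 2)
  A: 0 (length 1)
Average code length: 104/54 = 1.9259 bits/symbol


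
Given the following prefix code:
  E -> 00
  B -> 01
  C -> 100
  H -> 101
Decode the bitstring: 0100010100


Decoding step by step:
Bits 01 -> B
Bits 00 -> E
Bits 01 -> B
Bits 01 -> B
Bits 00 -> E


Decoded message: BEBBE


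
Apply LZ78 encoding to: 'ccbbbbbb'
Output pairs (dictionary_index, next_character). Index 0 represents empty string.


LZ78 encoding steps:
Dictionary: {0: ''}
Step 1: w='' (idx 0), next='c' -> output (0, 'c'), add 'c' as idx 1
Step 2: w='c' (idx 1), next='b' -> output (1, 'b'), add 'cb' as idx 2
Step 3: w='' (idx 0), next='b' -> output (0, 'b'), add 'b' as idx 3
Step 4: w='b' (idx 3), next='b' -> output (3, 'b'), add 'bb' as idx 4
Step 5: w='bb' (idx 4), end of input -> output (4, '')


Encoded: [(0, 'c'), (1, 'b'), (0, 'b'), (3, 'b'), (4, '')]


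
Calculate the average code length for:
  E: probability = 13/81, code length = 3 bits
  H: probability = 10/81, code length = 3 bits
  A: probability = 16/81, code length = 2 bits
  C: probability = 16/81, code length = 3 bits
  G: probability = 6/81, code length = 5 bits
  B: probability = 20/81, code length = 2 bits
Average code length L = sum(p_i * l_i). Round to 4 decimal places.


Weighted contributions p_i * l_i:
  E: (13/81) * 3 = 39/81
  H: (10/81) * 3 = 30/81
  A: (16/81) * 2 = 32/81
  C: (16/81) * 3 = 48/81
  G: (6/81) * 5 = 30/81
  B: (20/81) * 2 = 40/81
Sum = (39 + 30 + 32 + 48 + 30 + 40)/81 = 219/81

L = 219/81 = 2.7037 bits/symbol


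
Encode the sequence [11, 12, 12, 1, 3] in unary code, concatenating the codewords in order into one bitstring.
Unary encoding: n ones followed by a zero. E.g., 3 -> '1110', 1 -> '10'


Encode each number as n ones followed by a terminating 0:
  11 -> 111111111110 (12 bits)
  12 -> 1111111111110 (13 bits)
  12 -> 1111111111110 (13 bits)
  1 -> 10 (2 bits)
  3 -> 1110 (4 bits)
Total length = 12 + 13 + 13 + 2 + 4 = 44 bits.

Unary([11, 12, 12, 1, 3]) = 11111111111011111111111101111111111110101110 (44 bits)


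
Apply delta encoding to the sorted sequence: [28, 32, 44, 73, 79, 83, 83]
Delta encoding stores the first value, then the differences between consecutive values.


First value: 28
Deltas:
  32 - 28 = 4
  44 - 32 = 12
  73 - 44 = 29
  79 - 73 = 6
  83 - 79 = 4
  83 - 83 = 0


Delta encoded: [28, 4, 12, 29, 6, 4, 0]


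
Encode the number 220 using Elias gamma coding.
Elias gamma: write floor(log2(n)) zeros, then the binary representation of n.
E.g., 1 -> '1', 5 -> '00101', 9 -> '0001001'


num_bits = floor(log2(220)) + 1 = 8
leading_zeros = num_bits - 1 = 7
binary(220) = 11011100

Elias gamma(220) = '0000000' + '11011100' = 000000011011100 (15 bits)


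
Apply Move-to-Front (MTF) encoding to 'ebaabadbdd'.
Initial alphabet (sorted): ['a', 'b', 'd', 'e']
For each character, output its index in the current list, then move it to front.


MTF encoding:
'e': index 3 in ['a', 'b', 'd', 'e'] -> ['e', 'a', 'b', 'd']
'b': index 2 in ['e', 'a', 'b', 'd'] -> ['b', 'e', 'a', 'd']
'a': index 2 in ['b', 'e', 'a', 'd'] -> ['a', 'b', 'e', 'd']
'a': index 0 in ['a', 'b', 'e', 'd'] -> ['a', 'b', 'e', 'd']
'b': index 1 in ['a', 'b', 'e', 'd'] -> ['b', 'a', 'e', 'd']
'a': index 1 in ['b', 'a', 'e', 'd'] -> ['a', 'b', 'e', 'd']
'd': index 3 in ['a', 'b', 'e', 'd'] -> ['d', 'a', 'b', 'e']
'b': index 2 in ['d', 'a', 'b', 'e'] -> ['b', 'd', 'a', 'e']
'd': index 1 in ['b', 'd', 'a', 'e'] -> ['d', 'b', 'a', 'e']
'd': index 0 in ['d', 'b', 'a', 'e'] -> ['d', 'b', 'a', 'e']


Output: [3, 2, 2, 0, 1, 1, 3, 2, 1, 0]


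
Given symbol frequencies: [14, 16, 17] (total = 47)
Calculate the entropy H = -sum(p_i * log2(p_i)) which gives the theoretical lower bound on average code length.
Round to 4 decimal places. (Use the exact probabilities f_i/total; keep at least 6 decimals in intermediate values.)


Per-symbol terms -p_i * log2(p_i) with p_i = f_i/47:
  p = 14/47 = 0.297872: log2(p) = -1.747234, -p*log2(p) = 0.520453
  p = 16/47 = 0.340426: log2(p) = -1.554589, -p*log2(p) = 0.529222
  p = 17/47 = 0.361702: log2(p) = -1.467126, -p*log2(p) = 0.530663
H = 0.520453 + 0.529222 + 0.530663 = 1.580338

H = 1.5803 bits/symbol


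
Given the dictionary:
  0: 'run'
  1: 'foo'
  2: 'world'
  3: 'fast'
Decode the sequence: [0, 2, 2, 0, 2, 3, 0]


Look up each index in the dictionary:
  0 -> 'run'
  2 -> 'world'
  2 -> 'world'
  0 -> 'run'
  2 -> 'world'
  3 -> 'fast'
  0 -> 'run'

Decoded: "run world world run world fast run"


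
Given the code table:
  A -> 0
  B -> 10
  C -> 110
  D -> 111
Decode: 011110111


Decoding:
0 -> A
111 -> D
10 -> B
111 -> D


Result: ADBD


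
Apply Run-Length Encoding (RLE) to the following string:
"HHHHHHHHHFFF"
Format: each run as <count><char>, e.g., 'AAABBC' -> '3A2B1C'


Scanning runs left to right:
  i=0: run of 'H' x 9 -> '9H'
  i=9: run of 'F' x 3 -> '3F'

RLE = 9H3F


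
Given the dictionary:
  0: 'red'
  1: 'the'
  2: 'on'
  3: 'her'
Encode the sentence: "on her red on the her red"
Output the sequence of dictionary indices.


Look up each word in the dictionary:
  'on' -> 2
  'her' -> 3
  'red' -> 0
  'on' -> 2
  'the' -> 1
  'her' -> 3
  'red' -> 0

Encoded: [2, 3, 0, 2, 1, 3, 0]


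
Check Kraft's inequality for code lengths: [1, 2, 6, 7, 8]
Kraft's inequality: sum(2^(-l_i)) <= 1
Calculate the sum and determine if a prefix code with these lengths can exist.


Sum = 2^(-1) + 2^(-2) + 2^(-6) + 2^(-7) + 2^(-8)
    = 0.5 + 0.25 + 0.015625 + 0.0078125 + 0.00390625
    = 199/256 = 0.77734375
Since 0.77734375 <= 1, Kraft's inequality IS satisfied.
A prefix code with these lengths CAN exist.

Kraft sum = 0.77734375. Satisfied.


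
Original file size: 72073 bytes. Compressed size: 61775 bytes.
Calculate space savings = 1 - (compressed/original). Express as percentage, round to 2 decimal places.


ratio = compressed/original = 61775/72073 = 0.857117
savings = 1 - ratio = 1 - 0.857117 = 0.142883
as a percentage: 0.142883 * 100 = 14.29%

Space savings = 1 - 61775/72073 = 14.29%


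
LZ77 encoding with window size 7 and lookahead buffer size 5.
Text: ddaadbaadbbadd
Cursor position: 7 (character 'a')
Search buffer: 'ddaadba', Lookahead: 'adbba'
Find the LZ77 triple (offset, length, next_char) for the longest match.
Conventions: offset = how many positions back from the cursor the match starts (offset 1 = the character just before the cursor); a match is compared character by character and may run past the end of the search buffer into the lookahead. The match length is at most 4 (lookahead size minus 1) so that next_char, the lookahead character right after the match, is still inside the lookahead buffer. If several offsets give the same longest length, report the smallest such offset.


Try each offset into the search buffer:
  offset=1 (pos 6, char 'a'): match length 1
  offset=2 (pos 5, char 'b'): match length 0
  offset=3 (pos 4, char 'd'): match length 0
  offset=4 (pos 3, char 'a'): match length 3
  offset=5 (pos 2, char 'a'): match length 1
  offset=6 (pos 1, char 'd'): match length 0
  offset=7 (pos 0, char 'd'): match length 0
Longest match has length 3 at offset 4.
next_char = character at position 7 + 3 = 10 -> 'b'

Best match: offset=4, length=3 (matching 'adb' starting at position 3)
LZ77 triple: (4, 3, 'b')


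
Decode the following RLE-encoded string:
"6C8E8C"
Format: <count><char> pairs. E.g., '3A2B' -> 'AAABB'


Expanding each <count><char> pair:
  6C -> 'CCCCCC'
  8E -> 'EEEEEEEE'
  8C -> 'CCCCCCCC'

Decoded = CCCCCCEEEEEEEECCCCCCCC


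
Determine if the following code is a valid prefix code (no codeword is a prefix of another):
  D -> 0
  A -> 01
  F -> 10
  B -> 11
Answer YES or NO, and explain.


Checking each pair (does one codeword prefix another?):
  D='0' vs A='01': prefix -- VIOLATION

NO -- this is NOT a valid prefix code. D (0) is a prefix of A (01).


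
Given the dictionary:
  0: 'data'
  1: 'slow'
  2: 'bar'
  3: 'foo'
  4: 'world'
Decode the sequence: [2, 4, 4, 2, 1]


Look up each index in the dictionary:
  2 -> 'bar'
  4 -> 'world'
  4 -> 'world'
  2 -> 'bar'
  1 -> 'slow'

Decoded: "bar world world bar slow"


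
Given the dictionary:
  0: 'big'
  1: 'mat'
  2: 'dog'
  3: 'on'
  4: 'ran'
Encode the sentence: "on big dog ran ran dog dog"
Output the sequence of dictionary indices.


Look up each word in the dictionary:
  'on' -> 3
  'big' -> 0
  'dog' -> 2
  'ran' -> 4
  'ran' -> 4
  'dog' -> 2
  'dog' -> 2

Encoded: [3, 0, 2, 4, 4, 2, 2]


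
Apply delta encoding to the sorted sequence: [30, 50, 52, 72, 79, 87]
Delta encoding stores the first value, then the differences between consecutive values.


First value: 30
Deltas:
  50 - 30 = 20
  52 - 50 = 2
  72 - 52 = 20
  79 - 72 = 7
  87 - 79 = 8


Delta encoded: [30, 20, 2, 20, 7, 8]


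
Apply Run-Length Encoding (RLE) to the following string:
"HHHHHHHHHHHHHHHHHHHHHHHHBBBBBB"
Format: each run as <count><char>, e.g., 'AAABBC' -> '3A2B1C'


Scanning runs left to right:
  i=0: run of 'H' x 24 -> '24H'
  i=24: run of 'B' x 6 -> '6B'

RLE = 24H6B


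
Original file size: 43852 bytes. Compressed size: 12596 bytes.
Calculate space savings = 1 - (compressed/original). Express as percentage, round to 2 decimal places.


ratio = compressed/original = 12596/43852 = 0.287239
savings = 1 - ratio = 1 - 0.287239 = 0.712761
as a percentage: 0.712761 * 100 = 71.28%

Space savings = 1 - 12596/43852 = 71.28%


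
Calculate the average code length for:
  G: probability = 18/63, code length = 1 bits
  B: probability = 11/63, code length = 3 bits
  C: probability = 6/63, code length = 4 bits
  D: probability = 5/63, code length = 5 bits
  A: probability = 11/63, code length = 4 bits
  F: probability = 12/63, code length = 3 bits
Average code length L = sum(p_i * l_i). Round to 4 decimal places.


Weighted contributions p_i * l_i:
  G: (18/63) * 1 = 18/63
  B: (11/63) * 3 = 33/63
  C: (6/63) * 4 = 24/63
  D: (5/63) * 5 = 25/63
  A: (11/63) * 4 = 44/63
  F: (12/63) * 3 = 36/63
Sum = (18 + 33 + 24 + 25 + 44 + 36)/63 = 180/63

L = 180/63 = 2.8571 bits/symbol


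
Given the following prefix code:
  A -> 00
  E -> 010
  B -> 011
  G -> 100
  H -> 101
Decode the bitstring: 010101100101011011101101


Decoding step by step:
Bits 010 -> E
Bits 101 -> H
Bits 100 -> G
Bits 101 -> H
Bits 011 -> B
Bits 011 -> B
Bits 101 -> H
Bits 101 -> H


Decoded message: EHGHBBHH


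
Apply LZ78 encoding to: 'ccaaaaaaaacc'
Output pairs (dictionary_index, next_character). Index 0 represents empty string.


LZ78 encoding steps:
Dictionary: {0: ''}
Step 1: w='' (idx 0), next='c' -> output (0, 'c'), add 'c' as idx 1
Step 2: w='c' (idx 1), next='a' -> output (1, 'a'), add 'ca' as idx 2
Step 3: w='' (idx 0), next='a' -> output (0, 'a'), add 'a' as idx 3
Step 4: w='a' (idx 3), next='a' -> output (3, 'a'), add 'aa' as idx 4
Step 5: w='aa' (idx 4), next='a' -> output (4, 'a'), add 'aaa' as idx 5
Step 6: w='a' (idx 3), next='c' -> output (3, 'c'), add 'ac' as idx 6
Step 7: w='c' (idx 1), end of input -> output (1, '')


Encoded: [(0, 'c'), (1, 'a'), (0, 'a'), (3, 'a'), (4, 'a'), (3, 'c'), (1, '')]


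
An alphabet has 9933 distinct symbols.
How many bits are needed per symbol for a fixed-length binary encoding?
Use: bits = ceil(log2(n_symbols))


log2(9933) = 13.278
Bracket: 2^13 = 8192 < 9933 <= 2^14 = 16384
So ceil(log2(9933)) = 14

bits = ceil(log2(9933)) = ceil(13.278) = 14 bits


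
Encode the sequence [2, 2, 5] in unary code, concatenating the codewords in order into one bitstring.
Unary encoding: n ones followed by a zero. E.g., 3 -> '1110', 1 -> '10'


Encode each number as n ones followed by a terminating 0:
  2 -> 110 (3 bits)
  2 -> 110 (3 bits)
  5 -> 111110 (6 bits)
Total length = 3 + 3 + 6 = 12 bits.

Unary([2, 2, 5]) = 110110111110 (12 bits)


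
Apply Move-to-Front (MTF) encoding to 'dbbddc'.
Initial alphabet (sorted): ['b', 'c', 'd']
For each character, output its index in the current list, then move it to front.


MTF encoding:
'd': index 2 in ['b', 'c', 'd'] -> ['d', 'b', 'c']
'b': index 1 in ['d', 'b', 'c'] -> ['b', 'd', 'c']
'b': index 0 in ['b', 'd', 'c'] -> ['b', 'd', 'c']
'd': index 1 in ['b', 'd', 'c'] -> ['d', 'b', 'c']
'd': index 0 in ['d', 'b', 'c'] -> ['d', 'b', 'c']
'c': index 2 in ['d', 'b', 'c'] -> ['c', 'd', 'b']


Output: [2, 1, 0, 1, 0, 2]


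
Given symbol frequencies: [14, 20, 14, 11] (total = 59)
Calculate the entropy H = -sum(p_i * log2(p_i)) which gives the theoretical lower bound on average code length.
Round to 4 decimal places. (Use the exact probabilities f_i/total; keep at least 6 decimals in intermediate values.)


Per-symbol terms -p_i * log2(p_i) with p_i = f_i/59:
  p = 14/59 = 0.237288: log2(p) = -2.075288, -p*log2(p) = 0.492441
  p = 20/59 = 0.338983: log2(p) = -1.560715, -p*log2(p) = 0.529056
  p = 14/59 = 0.237288: log2(p) = -2.075288, -p*log2(p) = 0.492441
  p = 11/59 = 0.186441: log2(p) = -2.423211, -p*log2(p) = 0.451785
H = 0.492441 + 0.529056 + 0.492441 + 0.451785 = 1.965723

H = 1.9657 bits/symbol


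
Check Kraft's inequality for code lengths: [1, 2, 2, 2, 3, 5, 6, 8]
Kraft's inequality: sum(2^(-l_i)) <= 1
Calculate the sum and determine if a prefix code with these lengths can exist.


Sum = 2^(-1) + 2^(-2) + 2^(-2) + 2^(-2) + 2^(-3) + 2^(-5) + 2^(-6) + 2^(-8)
    = 0.5 + 0.25 + 0.25 + 0.25 + 0.125 + 0.03125 + 0.015625 + 0.00390625
    = 365/256 = 1.42578125
Since 1.42578125 > 1, Kraft's inequality is NOT satisfied.
A prefix code with these lengths CANNOT exist.

Kraft sum = 1.42578125. Not satisfied.


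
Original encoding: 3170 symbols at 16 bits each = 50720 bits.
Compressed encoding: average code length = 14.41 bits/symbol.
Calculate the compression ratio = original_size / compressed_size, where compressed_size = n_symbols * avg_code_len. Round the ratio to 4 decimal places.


original_size = n_symbols * orig_bits = 3170 * 16 = 50720 bits
compressed_size = n_symbols * avg_code_len = 3170 * 14.41 = 45679.7 bits
ratio = original_size / compressed_size = 50720 / 45679.7 = 1.1103

Compression ratio = 1.1103


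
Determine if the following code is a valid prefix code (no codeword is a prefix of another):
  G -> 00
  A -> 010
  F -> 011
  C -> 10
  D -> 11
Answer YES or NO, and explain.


Checking each pair (does one codeword prefix another?):
  G='00' vs A='010': no prefix
  G='00' vs F='011': no prefix
  G='00' vs C='10': no prefix
  G='00' vs D='11': no prefix
  A='010' vs G='00': no prefix
  A='010' vs F='011': no prefix
  A='010' vs C='10': no prefix
  A='010' vs D='11': no prefix
  F='011' vs G='00': no prefix
  F='011' vs A='010': no prefix
  F='011' vs C='10': no prefix
  F='011' vs D='11': no prefix
  C='10' vs G='00': no prefix
  C='10' vs A='010': no prefix
  C='10' vs F='011': no prefix
  C='10' vs D='11': no prefix
  D='11' vs G='00': no prefix
  D='11' vs A='010': no prefix
  D='11' vs F='011': no prefix
  D='11' vs C='10': no prefix
No violation found over all pairs.

YES -- this is a valid prefix code. No codeword is a prefix of any other codeword.


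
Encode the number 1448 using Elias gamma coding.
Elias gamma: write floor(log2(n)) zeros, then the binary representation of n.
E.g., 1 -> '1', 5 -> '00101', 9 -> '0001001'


num_bits = floor(log2(1448)) + 1 = 11
leading_zeros = num_bits - 1 = 10
binary(1448) = 10110101000

Elias gamma(1448) = '0000000000' + '10110101000' = 000000000010110101000 (21 bits)


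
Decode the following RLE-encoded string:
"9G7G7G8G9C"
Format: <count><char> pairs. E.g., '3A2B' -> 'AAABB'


Expanding each <count><char> pair:
  9G -> 'GGGGGGGGG'
  7G -> 'GGGGGGG'
  7G -> 'GGGGGGG'
  8G -> 'GGGGGGGG'
  9C -> 'CCCCCCCCC'

Decoded = GGGGGGGGGGGGGGGGGGGGGGGGGGGGGGGCCCCCCCCC


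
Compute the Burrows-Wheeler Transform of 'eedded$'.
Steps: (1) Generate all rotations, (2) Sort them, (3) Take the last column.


Rotations (sorted):
  0: $eedded -> last char: d
  1: d$eedde -> last char: e
  2: dded$ee -> last char: e
  3: ded$eed -> last char: d
  4: ed$eedd -> last char: d
  5: edded$e -> last char: e
  6: eedded$ -> last char: $


BWT = deedde$


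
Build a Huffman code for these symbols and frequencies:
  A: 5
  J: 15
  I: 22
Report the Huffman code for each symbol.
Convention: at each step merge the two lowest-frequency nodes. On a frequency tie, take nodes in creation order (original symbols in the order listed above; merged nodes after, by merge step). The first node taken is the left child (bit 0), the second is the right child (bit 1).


Huffman tree construction:
Step 1: Merge A(5) + J(15) = 20
Step 2: Merge (A+J)(20) + I(22) = 42
Read each symbol's code off the tree from the root (left child = 0, right child = 1).

Codes:
  A: 00 (length 2)
  J: 01 (length 2)
  I: 1 (length 1)
Average code length: 62/42 = 1.4762 bits/symbol


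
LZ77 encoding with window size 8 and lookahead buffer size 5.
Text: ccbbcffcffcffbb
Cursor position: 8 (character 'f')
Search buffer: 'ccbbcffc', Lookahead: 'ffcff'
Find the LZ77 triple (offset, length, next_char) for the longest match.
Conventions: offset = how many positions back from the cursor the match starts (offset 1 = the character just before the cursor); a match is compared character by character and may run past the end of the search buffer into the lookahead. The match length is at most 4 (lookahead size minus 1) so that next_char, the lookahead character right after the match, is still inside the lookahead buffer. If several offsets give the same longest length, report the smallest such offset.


Try each offset into the search buffer:
  offset=1 (pos 7, char 'c'): match length 0
  offset=2 (pos 6, char 'f'): match length 1
  offset=3 (pos 5, char 'f'): match length 4
  offset=4 (pos 4, char 'c'): match length 0
  offset=5 (pos 3, char 'b'): match length 0
  offset=6 (pos 2, char 'b'): match length 0
  offset=7 (pos 1, char 'c'): match length 0
  offset=8 (pos 0, char 'c'): match length 0
Longest match has length 4 at offset 3.
next_char = character at position 8 + 4 = 12 -> 'f'

Best match: offset=3, length=4 (matching 'ffcf' starting at position 5)
LZ77 triple: (3, 4, 'f')


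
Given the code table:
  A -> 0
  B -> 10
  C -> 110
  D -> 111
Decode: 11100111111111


Decoding:
111 -> D
0 -> A
0 -> A
111 -> D
111 -> D
111 -> D


Result: DAADDD


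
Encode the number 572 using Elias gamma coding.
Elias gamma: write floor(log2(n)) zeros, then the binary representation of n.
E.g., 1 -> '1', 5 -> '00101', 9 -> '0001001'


num_bits = floor(log2(572)) + 1 = 10
leading_zeros = num_bits - 1 = 9
binary(572) = 1000111100

Elias gamma(572) = '000000000' + '1000111100' = 0000000001000111100 (19 bits)


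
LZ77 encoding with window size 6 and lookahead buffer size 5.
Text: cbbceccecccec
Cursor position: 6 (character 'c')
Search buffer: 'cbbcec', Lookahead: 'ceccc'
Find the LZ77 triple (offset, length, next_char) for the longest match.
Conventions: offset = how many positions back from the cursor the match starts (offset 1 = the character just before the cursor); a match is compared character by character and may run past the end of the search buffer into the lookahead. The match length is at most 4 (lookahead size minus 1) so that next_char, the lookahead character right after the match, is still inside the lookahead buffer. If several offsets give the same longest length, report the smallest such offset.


Try each offset into the search buffer:
  offset=1 (pos 5, char 'c'): match length 1
  offset=2 (pos 4, char 'e'): match length 0
  offset=3 (pos 3, char 'c'): match length 4
  offset=4 (pos 2, char 'b'): match length 0
  offset=5 (pos 1, char 'b'): match length 0
  offset=6 (pos 0, char 'c'): match length 1
Longest match has length 4 at offset 3.
next_char = character at position 6 + 4 = 10 -> 'c'

Best match: offset=3, length=4 (matching 'cecc' starting at position 3)
LZ77 triple: (3, 4, 'c')


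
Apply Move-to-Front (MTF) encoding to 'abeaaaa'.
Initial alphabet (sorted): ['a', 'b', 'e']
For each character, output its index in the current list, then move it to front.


MTF encoding:
'a': index 0 in ['a', 'b', 'e'] -> ['a', 'b', 'e']
'b': index 1 in ['a', 'b', 'e'] -> ['b', 'a', 'e']
'e': index 2 in ['b', 'a', 'e'] -> ['e', 'b', 'a']
'a': index 2 in ['e', 'b', 'a'] -> ['a', 'e', 'b']
'a': index 0 in ['a', 'e', 'b'] -> ['a', 'e', 'b']
'a': index 0 in ['a', 'e', 'b'] -> ['a', 'e', 'b']
'a': index 0 in ['a', 'e', 'b'] -> ['a', 'e', 'b']


Output: [0, 1, 2, 2, 0, 0, 0]


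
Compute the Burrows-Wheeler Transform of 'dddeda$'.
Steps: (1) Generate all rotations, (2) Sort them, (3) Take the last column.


Rotations (sorted):
  0: $dddeda -> last char: a
  1: a$ddded -> last char: d
  2: da$ddde -> last char: e
  3: dddeda$ -> last char: $
  4: ddeda$d -> last char: d
  5: deda$dd -> last char: d
  6: eda$ddd -> last char: d


BWT = ade$ddd


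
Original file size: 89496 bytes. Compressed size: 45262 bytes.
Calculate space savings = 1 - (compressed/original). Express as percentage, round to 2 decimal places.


ratio = compressed/original = 45262/89496 = 0.505743
savings = 1 - ratio = 1 - 0.505743 = 0.494257
as a percentage: 0.494257 * 100 = 49.43%

Space savings = 1 - 45262/89496 = 49.43%


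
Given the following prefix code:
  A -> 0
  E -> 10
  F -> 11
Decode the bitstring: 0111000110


Decoding step by step:
Bits 0 -> A
Bits 11 -> F
Bits 10 -> E
Bits 0 -> A
Bits 0 -> A
Bits 11 -> F
Bits 0 -> A


Decoded message: AFEAAFA


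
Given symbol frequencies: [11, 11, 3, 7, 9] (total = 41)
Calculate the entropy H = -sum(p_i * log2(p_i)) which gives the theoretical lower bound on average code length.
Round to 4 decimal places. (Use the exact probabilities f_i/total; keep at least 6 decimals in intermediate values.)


Per-symbol terms -p_i * log2(p_i) with p_i = f_i/41:
  p = 11/41 = 0.268293: log2(p) = -1.898120, -p*log2(p) = 0.509252
  p = 11/41 = 0.268293: log2(p) = -1.898120, -p*log2(p) = 0.509252
  p = 3/41 = 0.073171: log2(p) = -3.772590, -p*log2(p) = 0.276043
  p = 7/41 = 0.170732: log2(p) = -2.550197, -p*log2(p) = 0.435400
  p = 9/41 = 0.219512: log2(p) = -2.187627, -p*log2(p) = 0.480211
H = 0.509252 + 0.509252 + 0.276043 + 0.435400 + 0.480211 = 2.210158

H = 2.2102 bits/symbol


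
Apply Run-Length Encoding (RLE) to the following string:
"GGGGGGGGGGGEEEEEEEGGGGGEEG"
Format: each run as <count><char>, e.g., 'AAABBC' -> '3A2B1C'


Scanning runs left to right:
  i=0: run of 'G' x 11 -> '11G'
  i=11: run of 'E' x 7 -> '7E'
  i=18: run of 'G' x 5 -> '5G'
  i=23: run of 'E' x 2 -> '2E'
  i=25: run of 'G' x 1 -> '1G'

RLE = 11G7E5G2E1G


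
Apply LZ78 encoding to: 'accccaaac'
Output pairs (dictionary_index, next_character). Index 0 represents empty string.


LZ78 encoding steps:
Dictionary: {0: ''}
Step 1: w='' (idx 0), next='a' -> output (0, 'a'), add 'a' as idx 1
Step 2: w='' (idx 0), next='c' -> output (0, 'c'), add 'c' as idx 2
Step 3: w='c' (idx 2), next='c' -> output (2, 'c'), add 'cc' as idx 3
Step 4: w='c' (idx 2), next='a' -> output (2, 'a'), add 'ca' as idx 4
Step 5: w='a' (idx 1), next='a' -> output (1, 'a'), add 'aa' as idx 5
Step 6: w='c' (idx 2), end of input -> output (2, '')


Encoded: [(0, 'a'), (0, 'c'), (2, 'c'), (2, 'a'), (1, 'a'), (2, '')]


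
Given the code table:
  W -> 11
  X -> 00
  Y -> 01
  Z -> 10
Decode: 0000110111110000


Decoding:
00 -> X
00 -> X
11 -> W
01 -> Y
11 -> W
11 -> W
00 -> X
00 -> X


Result: XXWYWWXX


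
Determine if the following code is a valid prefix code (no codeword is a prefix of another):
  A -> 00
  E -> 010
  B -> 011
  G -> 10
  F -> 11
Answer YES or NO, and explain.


Checking each pair (does one codeword prefix another?):
  A='00' vs E='010': no prefix
  A='00' vs B='011': no prefix
  A='00' vs G='10': no prefix
  A='00' vs F='11': no prefix
  E='010' vs A='00': no prefix
  E='010' vs B='011': no prefix
  E='010' vs G='10': no prefix
  E='010' vs F='11': no prefix
  B='011' vs A='00': no prefix
  B='011' vs E='010': no prefix
  B='011' vs G='10': no prefix
  B='011' vs F='11': no prefix
  G='10' vs A='00': no prefix
  G='10' vs E='010': no prefix
  G='10' vs B='011': no prefix
  G='10' vs F='11': no prefix
  F='11' vs A='00': no prefix
  F='11' vs E='010': no prefix
  F='11' vs B='011': no prefix
  F='11' vs G='10': no prefix
No violation found over all pairs.

YES -- this is a valid prefix code. No codeword is a prefix of any other codeword.


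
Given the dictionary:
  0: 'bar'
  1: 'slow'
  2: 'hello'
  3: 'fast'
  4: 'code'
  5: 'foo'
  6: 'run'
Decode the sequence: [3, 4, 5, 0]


Look up each index in the dictionary:
  3 -> 'fast'
  4 -> 'code'
  5 -> 'foo'
  0 -> 'bar'

Decoded: "fast code foo bar"


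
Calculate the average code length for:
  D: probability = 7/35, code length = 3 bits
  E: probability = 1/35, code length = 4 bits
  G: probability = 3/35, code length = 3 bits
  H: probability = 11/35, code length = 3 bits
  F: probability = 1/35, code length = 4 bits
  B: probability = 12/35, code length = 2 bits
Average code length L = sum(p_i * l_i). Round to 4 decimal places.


Weighted contributions p_i * l_i:
  D: (7/35) * 3 = 21/35
  E: (1/35) * 4 = 4/35
  G: (3/35) * 3 = 9/35
  H: (11/35) * 3 = 33/35
  F: (1/35) * 4 = 4/35
  B: (12/35) * 2 = 24/35
Sum = (21 + 4 + 9 + 33 + 4 + 24)/35 = 95/35

L = 95/35 = 2.7143 bits/symbol


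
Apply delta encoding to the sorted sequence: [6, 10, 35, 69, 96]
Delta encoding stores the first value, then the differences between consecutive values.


First value: 6
Deltas:
  10 - 6 = 4
  35 - 10 = 25
  69 - 35 = 34
  96 - 69 = 27


Delta encoded: [6, 4, 25, 34, 27]


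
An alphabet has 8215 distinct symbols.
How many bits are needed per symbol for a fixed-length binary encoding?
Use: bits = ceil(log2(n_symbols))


log2(8215) = 13.004
Bracket: 2^13 = 8192 < 8215 <= 2^14 = 16384
So ceil(log2(8215)) = 14

bits = ceil(log2(8215)) = ceil(13.004) = 14 bits


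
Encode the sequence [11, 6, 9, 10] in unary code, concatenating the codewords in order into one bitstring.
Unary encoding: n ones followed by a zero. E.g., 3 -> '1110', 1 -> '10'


Encode each number as n ones followed by a terminating 0:
  11 -> 111111111110 (12 bits)
  6 -> 1111110 (7 bits)
  9 -> 1111111110 (10 bits)
  10 -> 11111111110 (11 bits)
Total length = 12 + 7 + 10 + 11 = 40 bits.

Unary([11, 6, 9, 10]) = 1111111111101111110111111111011111111110 (40 bits)


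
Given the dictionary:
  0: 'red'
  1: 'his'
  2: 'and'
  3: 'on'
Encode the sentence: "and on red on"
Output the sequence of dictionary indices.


Look up each word in the dictionary:
  'and' -> 2
  'on' -> 3
  'red' -> 0
  'on' -> 3

Encoded: [2, 3, 0, 3]


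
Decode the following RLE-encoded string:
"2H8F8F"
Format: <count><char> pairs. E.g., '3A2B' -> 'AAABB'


Expanding each <count><char> pair:
  2H -> 'HH'
  8F -> 'FFFFFFFF'
  8F -> 'FFFFFFFF'

Decoded = HHFFFFFFFFFFFFFFFF


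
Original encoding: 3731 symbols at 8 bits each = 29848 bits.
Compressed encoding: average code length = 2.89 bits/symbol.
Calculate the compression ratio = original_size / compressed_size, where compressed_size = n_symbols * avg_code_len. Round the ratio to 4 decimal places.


original_size = n_symbols * orig_bits = 3731 * 8 = 29848 bits
compressed_size = n_symbols * avg_code_len = 3731 * 2.89 = 10782.59 bits
ratio = original_size / compressed_size = 29848 / 10782.59 = 2.7682

Compression ratio = 2.7682


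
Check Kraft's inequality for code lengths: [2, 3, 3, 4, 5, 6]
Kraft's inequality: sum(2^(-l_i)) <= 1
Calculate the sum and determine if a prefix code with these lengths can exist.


Sum = 2^(-2) + 2^(-3) + 2^(-3) + 2^(-4) + 2^(-5) + 2^(-6)
    = 0.25 + 0.125 + 0.125 + 0.0625 + 0.03125 + 0.015625
    = 39/64 = 0.609375
Since 0.609375 <= 1, Kraft's inequality IS satisfied.
A prefix code with these lengths CAN exist.

Kraft sum = 0.609375. Satisfied.


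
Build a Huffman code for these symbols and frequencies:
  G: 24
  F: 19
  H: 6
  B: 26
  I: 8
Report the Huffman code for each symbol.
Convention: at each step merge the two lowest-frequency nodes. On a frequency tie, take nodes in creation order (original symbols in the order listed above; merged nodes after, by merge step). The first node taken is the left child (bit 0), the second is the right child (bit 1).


Huffman tree construction:
Step 1: Merge H(6) + I(8) = 14
Step 2: Merge (H+I)(14) + F(19) = 33
Step 3: Merge G(24) + B(26) = 50
Step 4: Merge ((H+I)+F)(33) + (G+B)(50) = 83
Read each symbol's code off the tree from the root (left child = 0, right child = 1).

Codes:
  G: 10 (length 2)
  F: 01 (length 2)
  H: 000 (length 3)
  B: 11 (length 2)
  I: 001 (length 3)
Average code length: 180/83 = 2.1687 bits/symbol


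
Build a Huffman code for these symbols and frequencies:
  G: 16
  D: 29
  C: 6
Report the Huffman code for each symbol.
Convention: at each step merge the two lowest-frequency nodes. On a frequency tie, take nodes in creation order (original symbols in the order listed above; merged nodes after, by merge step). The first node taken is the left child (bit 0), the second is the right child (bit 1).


Huffman tree construction:
Step 1: Merge C(6) + G(16) = 22
Step 2: Merge (C+G)(22) + D(29) = 51
Read each symbol's code off the tree from the root (left child = 0, right child = 1).

Codes:
  G: 01 (length 2)
  D: 1 (length 1)
  C: 00 (length 2)
Average code length: 73/51 = 1.4314 bits/symbol
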